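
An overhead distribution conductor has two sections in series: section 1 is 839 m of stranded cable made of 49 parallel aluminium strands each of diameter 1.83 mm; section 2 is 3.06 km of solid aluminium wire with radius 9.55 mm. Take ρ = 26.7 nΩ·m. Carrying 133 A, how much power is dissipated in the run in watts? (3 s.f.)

ρ = 26.7 nΩ·m = 2.67×10^-8 Ω·m
Section 1: A_strand = π(9.1500e-04)² = 2.630e-06 m²; R₁ = ρL/(N·A_s) = (2.67×10^-8)(839)/(49×2.630e-06) = 0.1738 Ω
Section 2: A = πr² = π(9.5500e-03 m)² = 2.865e-04 m²
R₂ = (2.67×10^-8)(3060)/(2.865e-04) = 0.2852 Ω
R = R₁ + R₂ = 0.459 Ω
P = I²R = (133)² × 0.459 = 8120 W

8120 W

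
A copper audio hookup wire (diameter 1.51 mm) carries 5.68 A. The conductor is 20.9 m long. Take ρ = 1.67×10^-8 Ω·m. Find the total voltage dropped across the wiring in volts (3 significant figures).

1.11 V

A = π(d/2)² = π(7.5500e-04 m)² = 1.791e-06 m²
R = ρL/A = (1.67×10^-8)(20.9)/(1.791e-06) = 0.1949 Ω
V = IR = 5.68 × 0.1949 = 1.11 V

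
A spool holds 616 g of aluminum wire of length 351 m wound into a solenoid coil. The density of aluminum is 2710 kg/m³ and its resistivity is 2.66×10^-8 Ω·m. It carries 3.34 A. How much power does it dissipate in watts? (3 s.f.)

A = m/(density·L) = 0.616/(2710×351) = 6.4760e-07 m²
R = ρL/A = (2.66×10^-8)(351)/(6.4760e-07) = 14.42 Ω
P = I²R = (3.34)² × 14.42 = 161 W

161 W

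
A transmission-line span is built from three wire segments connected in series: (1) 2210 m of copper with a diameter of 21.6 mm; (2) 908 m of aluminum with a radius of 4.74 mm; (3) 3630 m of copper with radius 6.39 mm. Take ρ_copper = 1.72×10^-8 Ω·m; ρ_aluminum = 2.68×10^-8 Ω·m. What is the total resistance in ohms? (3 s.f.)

Seg 1: A = π(d/2)² = π(1.0800e-02 m)² = 3.664e-04 m²
R_1 = (1.72×10^-8)(2210)/(3.664e-04) = 0.1037 Ω
Seg 2: A = πr² = π(4.7400e-03 m)² = 7.058e-05 m²
R_2 = (2.68×10^-8)(908)/(7.058e-05) = 0.3448 Ω
Seg 3: A = πr² = π(6.3900e-03 m)² = 1.283e-04 m²
R_3 = (1.72×10^-8)(3630)/(1.283e-04) = 0.4867 Ω
R_total = R_1 + R_2 + R_3 = 0.935 Ω

0.935 Ω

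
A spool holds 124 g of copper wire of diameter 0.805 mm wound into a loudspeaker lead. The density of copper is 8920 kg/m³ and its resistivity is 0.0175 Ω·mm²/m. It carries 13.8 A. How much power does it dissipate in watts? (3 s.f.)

179 W

ρ = 0.0175 Ω·mm²/m = 1.75×10^-8 Ω·m
A = π(d/2)² = π(4.0250e-04 m)² = 5.0896e-07 m²
L = m/(density·A) = 0.124/(8920×5.0896e-07) = 27.31 m
R = ρL/A = (1.75×10^-8)(27.31)/(5.0896e-07) = 0.9391 Ω
P = I²R = (13.8)² × 0.9391 = 179 W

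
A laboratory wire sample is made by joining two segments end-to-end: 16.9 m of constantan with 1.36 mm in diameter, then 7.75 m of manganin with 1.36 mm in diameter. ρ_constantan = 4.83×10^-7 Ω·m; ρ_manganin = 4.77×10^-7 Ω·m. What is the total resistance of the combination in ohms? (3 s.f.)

Segment 1: A = π(d/2)² = π(6.8000e-04 m)² = 1.453e-06 m²
R₁ = ρL/A = (4.83×10^-7)(16.9)/(1.453e-06) = 5.619 Ω
R₂ = (4.77×10^-7)(7.75)/(1.453e-06) = 2.545 Ω
R = R₁ + R₂ = 8.16 Ω

8.16 Ω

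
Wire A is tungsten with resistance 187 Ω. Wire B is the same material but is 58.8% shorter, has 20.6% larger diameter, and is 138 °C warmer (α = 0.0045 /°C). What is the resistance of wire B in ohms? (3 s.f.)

R ∝ ρL/d² with ρ ∝ (1+αΔT), so R_B/R_A = (1 − 58.8/100) × (1 + 20.6/100)⁻² × (1 + 0.0045×138)
= 0.412 × 0.6875 × 1.621 = 0.4592
R_B = 0.4592 × 187 = 85.9 Ω

85.9 Ω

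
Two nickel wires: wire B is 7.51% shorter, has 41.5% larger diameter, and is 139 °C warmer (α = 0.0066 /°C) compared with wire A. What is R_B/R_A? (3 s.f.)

R ∝ ρL/d² with ρ ∝ (1+αΔT), so R_B/R_A = (1 − 7.51/100) × (1 + 41.5/100)⁻² × (1 + 0.0066×139)
= 0.9249 × 0.4994 × 1.917 = 0.886

0.886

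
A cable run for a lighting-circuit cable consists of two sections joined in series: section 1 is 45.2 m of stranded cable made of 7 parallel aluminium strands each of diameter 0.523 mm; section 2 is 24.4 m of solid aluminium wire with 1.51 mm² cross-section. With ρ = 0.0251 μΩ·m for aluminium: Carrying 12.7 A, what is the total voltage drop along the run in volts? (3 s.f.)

ρ = 0.0251 μΩ·m = 2.51×10^-8 Ω·m
Section 1: A_strand = π(2.6150e-04)² = 2.148e-07 m²; R₁ = ρL/(N·A_s) = (2.51×10^-8)(45.2)/(7×2.148e-07) = 0.7544 Ω
Section 2: A = 1.51 mm² = 1.510e-06 m²
R₂ = (2.51×10^-8)(24.4)/(1.510e-06) = 0.4056 Ω
R = R₁ + R₂ = 1.16 Ω
V = IR = 12.7 × 1.16 = 14.7 V

14.7 V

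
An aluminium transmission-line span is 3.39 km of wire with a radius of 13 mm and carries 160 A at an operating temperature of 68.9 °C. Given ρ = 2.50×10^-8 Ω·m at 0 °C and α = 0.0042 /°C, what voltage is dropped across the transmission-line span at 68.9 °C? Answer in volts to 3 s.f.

32.9 V

A = πr² = π(1.3000e-02 m)² = 5.309e-04 m²
R₍0₎ = ρL/A = (2.50×10^-8)(3390)/(5.309e-04) = 0.1596 Ω
R₍68.9₎ = R₍0₎(1 + αΔT) = 0.1596 × (1 + 0.0042×68.9) = 0.2058 Ω
V = IR = 160 × 0.2058 = 32.9 V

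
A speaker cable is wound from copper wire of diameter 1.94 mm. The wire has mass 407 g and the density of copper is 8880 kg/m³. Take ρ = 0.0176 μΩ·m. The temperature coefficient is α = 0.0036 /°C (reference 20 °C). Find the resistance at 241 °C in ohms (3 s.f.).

0.166 Ω

ρ = 0.0176 μΩ·m = 1.76×10^-8 Ω·m
A = π(d/2)² = π(9.7000e-04 m)² = 2.9559e-06 m²
L = m/(density·A) = 0.407/(8880×2.9559e-06) = 15.51 m
R = ρL/A = (1.76×10^-8)(15.51)/(2.9559e-06) = 0.09232 Ω
R(241 °C) = 0.09232 × (1 + 0.0036×221) = 0.166 Ω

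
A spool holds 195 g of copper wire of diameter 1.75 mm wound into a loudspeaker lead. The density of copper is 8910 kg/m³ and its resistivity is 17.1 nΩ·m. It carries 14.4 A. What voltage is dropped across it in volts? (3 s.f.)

ρ = 17.1 nΩ·m = 1.71×10^-8 Ω·m
A = π(d/2)² = π(8.7500e-04 m)² = 2.4053e-06 m²
L = m/(density·A) = 0.195/(8910×2.4053e-06) = 9.099 m
R = ρL/A = (1.71×10^-8)(9.099)/(2.4053e-06) = 0.06469 Ω
V = IR = 14.4 × 0.06469 = 0.932 V

0.932 V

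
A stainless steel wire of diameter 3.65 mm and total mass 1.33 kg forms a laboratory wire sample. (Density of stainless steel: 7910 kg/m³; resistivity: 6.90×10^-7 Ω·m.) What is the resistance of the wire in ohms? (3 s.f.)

1.06 Ω

A = π(d/2)² = π(1.8250e-03 m)² = 1.0463e-05 m²
L = m/(density·A) = 1.33/(7910×1.0463e-05) = 16.07 m
R = ρL/A = (6.90×10^-7)(16.07)/(1.0463e-05) = 1.06 Ω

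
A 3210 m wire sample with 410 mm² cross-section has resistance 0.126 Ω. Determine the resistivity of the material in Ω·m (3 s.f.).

A = 410 mm² = 4.100e-04 m²
ρ = RA/L = (0.126)(4.100e-04)/(3210) = 1.61×10^-8 Ω·m

1.61×10^-8 Ω·m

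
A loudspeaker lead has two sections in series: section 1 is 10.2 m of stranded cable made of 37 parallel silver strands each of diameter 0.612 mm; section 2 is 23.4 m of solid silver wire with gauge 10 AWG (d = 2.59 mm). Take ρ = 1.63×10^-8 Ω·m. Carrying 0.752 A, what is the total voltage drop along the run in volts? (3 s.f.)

0.0659 V

Section 1: A_strand = π(3.0600e-04)² = 2.942e-07 m²; R₁ = ρL/(N·A_s) = (1.63×10^-8)(10.2)/(37×2.942e-07) = 0.01528 Ω
Section 2: A = π(2.59/2 mm)² = π(1.2950e-03 m)² = 5.269e-06 m²
R₂ = (1.63×10^-8)(23.4)/(5.269e-06) = 0.0724 Ω
R = R₁ + R₂ = 0.08767 Ω
V = IR = 0.752 × 0.08767 = 0.0659 V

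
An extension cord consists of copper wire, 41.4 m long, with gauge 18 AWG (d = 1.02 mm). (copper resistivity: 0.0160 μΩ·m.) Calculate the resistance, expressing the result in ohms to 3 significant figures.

ρ = 0.0160 μΩ·m = 1.60×10^-8 Ω·m
A = π(1.02/2 mm)² = π(5.1000e-04 m)² = 8.171e-07 m²
R = ρL/A = (1.60×10^-8)(41.4 m)/(8.171e-07 m²) = 0.811 Ω

0.811 Ω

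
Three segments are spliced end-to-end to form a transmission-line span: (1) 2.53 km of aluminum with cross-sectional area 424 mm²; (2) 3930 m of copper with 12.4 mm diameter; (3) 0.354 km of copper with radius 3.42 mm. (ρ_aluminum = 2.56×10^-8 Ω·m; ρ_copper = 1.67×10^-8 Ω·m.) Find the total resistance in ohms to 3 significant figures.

Seg 1: A = 424 mm² = 4.240e-04 m²
R_1 = (2.56×10^-8)(2530)/(4.240e-04) = 0.1528 Ω
Seg 2: A = π(d/2)² = π(6.2000e-03 m)² = 1.208e-04 m²
R_2 = (1.67×10^-8)(3930)/(1.208e-04) = 0.5435 Ω
Seg 3: A = πr² = π(3.4200e-03 m)² = 3.675e-05 m²
R_3 = (1.67×10^-8)(354)/(3.675e-05) = 0.1609 Ω
R_total = R_1 + R_2 + R_3 = 0.857 Ω

0.857 Ω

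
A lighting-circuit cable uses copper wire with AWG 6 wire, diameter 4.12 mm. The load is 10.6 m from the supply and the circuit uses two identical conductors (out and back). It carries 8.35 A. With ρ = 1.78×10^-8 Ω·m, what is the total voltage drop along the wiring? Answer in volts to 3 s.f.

0.236 V

A = π(4.12/2 mm)² = π(2.0600e-03 m)² = 1.333e-05 m²
Total conductor length (both ways) L = 2 × 10.6 = 21.2 m
R = ρL/A = (1.78×10^-8)(21.2)/(1.333e-05) = 0.02831 Ω
V = IR = 8.35 × 0.02831 = 0.236 V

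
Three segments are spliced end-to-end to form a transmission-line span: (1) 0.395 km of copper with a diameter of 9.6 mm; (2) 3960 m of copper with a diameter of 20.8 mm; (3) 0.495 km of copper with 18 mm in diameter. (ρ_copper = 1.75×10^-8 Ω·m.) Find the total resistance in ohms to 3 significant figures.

0.333 Ω

Seg 1: A = π(d/2)² = π(4.8000e-03 m)² = 7.238e-05 m²
R_1 = (1.75×10^-8)(395)/(7.238e-05) = 0.0955 Ω
Seg 2: A = π(d/2)² = π(1.0400e-02 m)² = 3.398e-04 m²
R_2 = (1.75×10^-8)(3960)/(3.398e-04) = 0.2039 Ω
Seg 3: A = π(d/2)² = π(9.0000e-03 m)² = 2.545e-04 m²
R_3 = (1.75×10^-8)(495)/(2.545e-04) = 0.03404 Ω
R_total = R_1 + R_2 + R_3 = 0.333 Ω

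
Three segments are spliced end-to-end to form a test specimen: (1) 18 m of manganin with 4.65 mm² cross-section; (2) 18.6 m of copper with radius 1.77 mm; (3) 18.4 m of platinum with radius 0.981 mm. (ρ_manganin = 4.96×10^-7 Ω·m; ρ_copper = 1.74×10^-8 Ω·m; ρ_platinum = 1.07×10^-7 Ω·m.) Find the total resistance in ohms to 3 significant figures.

2.60 Ω

Seg 1: A = 4.65 mm² = 4.650e-06 m²
R_1 = (4.96×10^-7)(18)/(4.650e-06) = 1.92 Ω
Seg 2: A = πr² = π(1.7700e-03 m)² = 9.842e-06 m²
R_2 = (1.74×10^-8)(18.6)/(9.842e-06) = 0.03288 Ω
Seg 3: A = πr² = π(9.8100e-04 m)² = 3.023e-06 m²
R_3 = (1.07×10^-7)(18.4)/(3.023e-06) = 0.6512 Ω
R_total = R_1 + R_2 + R_3 = 2.60 Ω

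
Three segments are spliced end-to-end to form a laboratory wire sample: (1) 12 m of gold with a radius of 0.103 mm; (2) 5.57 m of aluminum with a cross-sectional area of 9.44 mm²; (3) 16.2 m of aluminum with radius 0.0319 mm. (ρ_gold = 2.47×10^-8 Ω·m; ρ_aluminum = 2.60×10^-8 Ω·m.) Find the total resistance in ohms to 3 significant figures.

Seg 1: A = πr² = π(1.0300e-04 m)² = 3.333e-08 m²
R_1 = (2.47×10^-8)(12)/(3.333e-08) = 8.893 Ω
Seg 2: A = 9.44 mm² = 9.440e-06 m²
R_2 = (2.60×10^-8)(5.57)/(9.440e-06) = 0.01534 Ω
Seg 3: A = πr² = π(3.1900e-05 m)² = 3.197e-09 m²
R_3 = (2.60×10^-8)(16.2)/(3.197e-09) = 131.8 Ω
R_total = R_1 + R_2 + R_3 = 141 Ω

141 Ω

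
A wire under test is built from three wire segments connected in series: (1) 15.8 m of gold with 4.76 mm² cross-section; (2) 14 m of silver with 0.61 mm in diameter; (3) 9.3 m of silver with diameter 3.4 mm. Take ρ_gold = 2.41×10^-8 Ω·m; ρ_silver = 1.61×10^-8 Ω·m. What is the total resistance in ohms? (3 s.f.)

0.868 Ω

Seg 1: A = 4.76 mm² = 4.760e-06 m²
R_1 = (2.41×10^-8)(15.8)/(4.760e-06) = 0.08 Ω
Seg 2: A = π(d/2)² = π(3.0500e-04 m)² = 2.922e-07 m²
R_2 = (1.61×10^-8)(14)/(2.922e-07) = 0.7713 Ω
Seg 3: A = π(d/2)² = π(1.7000e-03 m)² = 9.079e-06 m²
R_3 = (1.61×10^-8)(9.3)/(9.079e-06) = 0.01649 Ω
R_total = R_1 + R_2 + R_3 = 0.868 Ω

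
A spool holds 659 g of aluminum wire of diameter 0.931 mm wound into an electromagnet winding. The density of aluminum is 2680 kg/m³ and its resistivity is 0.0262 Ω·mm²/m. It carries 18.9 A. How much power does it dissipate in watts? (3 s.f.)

ρ = 0.0262 Ω·mm²/m = 2.62×10^-8 Ω·m
A = π(d/2)² = π(4.6550e-04 m)² = 6.8075e-07 m²
L = m/(density·A) = 0.659/(2680×6.8075e-07) = 361.2 m
R = ρL/A = (2.62×10^-8)(361.2)/(6.8075e-07) = 13.9 Ω
P = I²R = (18.9)² × 13.9 = 4970 W

4970 W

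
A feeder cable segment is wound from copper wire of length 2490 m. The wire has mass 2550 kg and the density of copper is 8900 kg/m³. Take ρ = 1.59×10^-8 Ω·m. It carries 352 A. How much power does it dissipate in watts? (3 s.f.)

42600 W

A = m/(density·L) = 2550/(8900×2490) = 1.1507e-04 m²
R = ρL/A = (1.59×10^-8)(2490)/(1.1507e-04) = 0.3441 Ω
P = I²R = (352)² × 0.3441 = 42600 W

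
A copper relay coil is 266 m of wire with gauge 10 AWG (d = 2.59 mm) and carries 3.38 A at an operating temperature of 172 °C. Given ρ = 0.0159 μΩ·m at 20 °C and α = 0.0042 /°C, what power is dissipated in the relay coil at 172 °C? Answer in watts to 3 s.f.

15.0 W

ρ = 0.0159 μΩ·m = 1.59×10^-8 Ω·m
A = π(2.59/2 mm)² = π(1.2950e-03 m)² = 5.269e-06 m²
R₍20₎ = ρL/A = (1.59×10^-8)(266)/(5.269e-06) = 0.8028 Ω
R₍172₎ = R₍20₎(1 + αΔT) = 0.8028 × (1 + 0.0042×152) = 1.315 Ω
P = I²R = (3.38)² × 1.315 = 15.0 W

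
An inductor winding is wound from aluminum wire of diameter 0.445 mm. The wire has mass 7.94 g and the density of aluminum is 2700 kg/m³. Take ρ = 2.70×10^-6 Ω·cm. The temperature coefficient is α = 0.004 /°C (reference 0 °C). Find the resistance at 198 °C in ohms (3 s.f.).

ρ = 2.70×10^-6 Ω·cm = 2.70×10^-8 Ω·m
A = π(d/2)² = π(2.2250e-04 m)² = 1.5553e-07 m²
L = m/(density·A) = 0.00794/(2700×1.5553e-07) = 18.91 m
R = ρL/A = (2.70×10^-8)(18.91)/(1.5553e-07) = 3.282 Ω
R(198 °C) = 3.282 × (1 + 0.004×198) = 5.88 Ω

5.88 Ω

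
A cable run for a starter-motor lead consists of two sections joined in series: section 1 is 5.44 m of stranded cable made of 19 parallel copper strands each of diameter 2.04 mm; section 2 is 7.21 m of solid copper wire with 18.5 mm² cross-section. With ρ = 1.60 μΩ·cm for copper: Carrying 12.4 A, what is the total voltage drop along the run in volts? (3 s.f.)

ρ = 1.60 μΩ·cm = 1.60×10^-8 Ω·m
Section 1: A_strand = π(1.0200e-03)² = 3.269e-06 m²; R₁ = ρL/(N·A_s) = (1.60×10^-8)(5.44)/(19×3.269e-06) = 0.001402 Ω
Section 2: A = 18.5 mm² = 1.850e-05 m²
R₂ = (1.60×10^-8)(7.21)/(1.850e-05) = 0.006236 Ω
R = R₁ + R₂ = 0.007637 Ω
V = IR = 12.4 × 0.007637 = 0.0947 V

0.0947 V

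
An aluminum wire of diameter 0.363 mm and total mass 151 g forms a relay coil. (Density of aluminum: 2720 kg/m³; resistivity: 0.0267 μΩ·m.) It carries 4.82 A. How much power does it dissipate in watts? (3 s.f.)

3220 W

ρ = 0.0267 μΩ·m = 2.67×10^-8 Ω·m
A = π(d/2)² = π(1.8150e-04 m)² = 1.0349e-07 m²
L = m/(density·A) = 0.151/(2720×1.0349e-07) = 536.4 m
R = ρL/A = (2.67×10^-8)(536.4)/(1.0349e-07) = 138.4 Ω
P = I²R = (4.82)² × 138.4 = 3220 W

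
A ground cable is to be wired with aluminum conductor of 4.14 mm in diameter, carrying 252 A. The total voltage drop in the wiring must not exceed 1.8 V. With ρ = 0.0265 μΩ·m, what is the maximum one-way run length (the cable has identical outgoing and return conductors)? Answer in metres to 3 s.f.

1.81 m

ρ = 0.0265 μΩ·m = 2.65×10^-8 Ω·m
A = π(d/2)² = π(2.0700e-03 m)² = 1.346e-05 m²
L_max = V_max·A/(2·ρI) = (1.8)(1.346e-05)/(2×2.65×10^-8×252) = 1.81 m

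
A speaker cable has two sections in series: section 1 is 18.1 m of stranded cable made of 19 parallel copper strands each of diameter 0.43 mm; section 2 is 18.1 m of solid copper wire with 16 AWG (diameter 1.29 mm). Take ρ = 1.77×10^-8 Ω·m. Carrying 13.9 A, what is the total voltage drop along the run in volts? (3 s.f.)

5.02 V

Section 1: A_strand = π(2.1500e-04)² = 1.452e-07 m²; R₁ = ρL/(N·A_s) = (1.77×10^-8)(18.1)/(19×1.452e-07) = 0.1161 Ω
Section 2: A = π(1.29/2 mm)² = π(6.4500e-04 m)² = 1.307e-06 m²
R₂ = (1.77×10^-8)(18.1)/(1.307e-06) = 0.2451 Ω
R = R₁ + R₂ = 0.3612 Ω
V = IR = 13.9 × 0.3612 = 5.02 V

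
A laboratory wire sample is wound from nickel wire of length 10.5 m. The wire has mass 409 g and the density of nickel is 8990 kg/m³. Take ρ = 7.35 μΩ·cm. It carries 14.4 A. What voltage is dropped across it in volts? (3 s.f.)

2.56 V

ρ = 7.35 μΩ·cm = 7.35×10^-8 Ω·m
A = m/(density·L) = 0.409/(8990×10.5) = 4.3329e-06 m²
R = ρL/A = (7.35×10^-8)(10.5)/(4.3329e-06) = 0.1781 Ω
V = IR = 14.4 × 0.1781 = 2.56 V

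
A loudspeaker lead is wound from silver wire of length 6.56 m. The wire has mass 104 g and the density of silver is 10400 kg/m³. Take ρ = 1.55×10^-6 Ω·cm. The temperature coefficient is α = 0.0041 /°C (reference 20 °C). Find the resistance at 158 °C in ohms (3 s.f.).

ρ = 1.55×10^-6 Ω·cm = 1.55×10^-8 Ω·m
A = m/(density·L) = 0.104/(10400×6.56) = 1.5244e-06 m²
R = ρL/A = (1.55×10^-8)(6.56)/(1.5244e-06) = 0.0667 Ω
R(158 °C) = 0.0667 × (1 + 0.0041×138) = 0.104 Ω

0.104 Ω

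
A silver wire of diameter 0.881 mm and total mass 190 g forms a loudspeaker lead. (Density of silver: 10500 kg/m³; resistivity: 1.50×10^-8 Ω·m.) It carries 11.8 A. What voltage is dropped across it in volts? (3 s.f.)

8.62 V

A = π(d/2)² = π(4.4050e-04 m)² = 6.0960e-07 m²
L = m/(density·A) = 0.19/(10500×6.0960e-07) = 29.68 m
R = ρL/A = (1.50×10^-8)(29.68)/(6.0960e-07) = 0.7304 Ω
V = IR = 11.8 × 0.7304 = 8.62 V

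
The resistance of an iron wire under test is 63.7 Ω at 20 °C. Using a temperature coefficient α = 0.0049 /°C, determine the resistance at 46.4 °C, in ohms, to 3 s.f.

71.9 Ω

ΔT = 46.4 − 20 = 26.4 °C
R = R₀(1 + αΔT) = 63.7 × (1 + 0.0049×26.4) = 63.7 × 1.129 = 71.9 Ω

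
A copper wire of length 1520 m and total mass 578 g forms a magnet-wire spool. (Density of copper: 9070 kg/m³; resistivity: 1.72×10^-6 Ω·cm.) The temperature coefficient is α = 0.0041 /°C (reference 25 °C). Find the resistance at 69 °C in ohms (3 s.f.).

736 Ω

ρ = 1.72×10^-6 Ω·cm = 1.72×10^-8 Ω·m
A = m/(density·L) = 0.578/(9070×1520) = 4.1925e-08 m²
R = ρL/A = (1.72×10^-8)(1520)/(4.1925e-08) = 623.6 Ω
R(69 °C) = 623.6 × (1 + 0.0041×44) = 736 Ω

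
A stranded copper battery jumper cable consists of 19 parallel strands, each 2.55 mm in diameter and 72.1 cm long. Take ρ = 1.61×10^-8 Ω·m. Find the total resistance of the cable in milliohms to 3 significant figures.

A_strand = π(1.2750e-03 m)² = 5.107e-06 m²
R_strand = ρL/A = (1.61×10^-8)(0.721)/(5.107e-06) = 0.002273 Ω
R_total = R_strand/N = 0.002273/19 = 0.120 mΩ

0.120 mΩ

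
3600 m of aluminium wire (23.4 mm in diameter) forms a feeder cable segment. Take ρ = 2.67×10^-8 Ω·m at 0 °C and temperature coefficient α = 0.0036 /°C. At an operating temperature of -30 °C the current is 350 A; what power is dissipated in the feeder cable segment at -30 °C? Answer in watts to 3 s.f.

A = π(d/2)² = π(1.1700e-02 m)² = 4.301e-04 m²
R₍0₎ = ρL/A = (2.67×10^-8)(3600)/(4.301e-04) = 0.2235 Ω
R₍-30₎ = R₍0₎(1 + αΔT) = 0.2235 × (1 + 0.0036×-30) = 0.1994 Ω
P = I²R = (350)² × 0.1994 = 24400 W

24400 W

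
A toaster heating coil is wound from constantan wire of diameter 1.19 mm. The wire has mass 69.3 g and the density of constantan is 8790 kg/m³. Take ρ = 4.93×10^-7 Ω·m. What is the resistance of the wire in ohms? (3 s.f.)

3.14 Ω

A = π(d/2)² = π(5.9500e-04 m)² = 1.1122e-06 m²
L = m/(density·A) = 0.0693/(8790×1.1122e-06) = 7.089 m
R = ρL/A = (4.93×10^-7)(7.089)/(1.1122e-06) = 3.14 Ω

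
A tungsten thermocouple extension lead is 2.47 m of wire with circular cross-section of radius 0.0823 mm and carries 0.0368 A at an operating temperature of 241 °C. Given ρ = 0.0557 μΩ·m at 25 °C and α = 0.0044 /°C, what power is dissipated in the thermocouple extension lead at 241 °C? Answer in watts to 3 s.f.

0.0171 W

ρ = 0.0557 μΩ·m = 5.57×10^-8 Ω·m
A = πr² = π(8.2300e-05 m)² = 2.128e-08 m²
R₍25₎ = ρL/A = (5.57×10^-8)(2.47)/(2.128e-08) = 6.466 Ω
R₍241₎ = R₍25₎(1 + αΔT) = 6.466 × (1 + 0.0044×216) = 12.61 Ω
P = I²R = (0.0368)² × 12.61 = 0.0171 W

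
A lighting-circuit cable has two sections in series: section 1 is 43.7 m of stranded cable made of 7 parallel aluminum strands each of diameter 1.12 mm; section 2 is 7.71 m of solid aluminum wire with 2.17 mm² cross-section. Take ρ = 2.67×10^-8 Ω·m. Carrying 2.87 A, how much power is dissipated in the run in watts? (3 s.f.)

Section 1: A_strand = π(5.6000e-04)² = 9.852e-07 m²; R₁ = ρL/(N·A_s) = (2.67×10^-8)(43.7)/(7×9.852e-07) = 0.1692 Ω
Section 2: A = 2.17 mm² = 2.170e-06 m²
R₂ = (2.67×10^-8)(7.71)/(2.170e-06) = 0.09486 Ω
R = R₁ + R₂ = 0.2641 Ω
P = I²R = (2.87)² × 0.2641 = 2.17 W

2.17 W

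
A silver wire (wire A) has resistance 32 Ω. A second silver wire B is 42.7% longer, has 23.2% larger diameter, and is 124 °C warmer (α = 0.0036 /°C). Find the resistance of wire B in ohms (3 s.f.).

43.5 Ω

R ∝ ρL/d² with ρ ∝ (1+αΔT), so R_B/R_A = (1 + 42.7/100) × (1 + 23.2/100)⁻² × (1 + 0.0036×124)
= 1.427 × 0.6588 × 1.446 = 1.36
R_B = 1.36 × 32 = 43.5 Ω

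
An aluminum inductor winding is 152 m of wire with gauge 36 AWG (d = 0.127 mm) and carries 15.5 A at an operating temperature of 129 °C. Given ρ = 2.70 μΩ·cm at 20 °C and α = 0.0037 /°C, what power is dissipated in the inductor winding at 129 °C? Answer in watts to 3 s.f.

ρ = 2.70 μΩ·cm = 2.70×10^-8 Ω·m
A = π(0.127/2 mm)² = π(6.3500e-05 m)² = 1.267e-08 m²
R₍20₎ = ρL/A = (2.70×10^-8)(152)/(1.267e-08) = 324 Ω
R₍129₎ = R₍20₎(1 + αΔT) = 324 × (1 + 0.0037×109) = 454.6 Ω
P = I²R = (15.5)² × 454.6 = 1.09×10^5 W

1.09×10^5 W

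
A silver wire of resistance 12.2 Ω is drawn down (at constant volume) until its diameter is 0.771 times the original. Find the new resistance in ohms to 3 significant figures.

34.5 Ω

Volume constant ⇒ L' = L/r² with r = 0.771. R' = ρL'/A' = ρ(L/r²)/(πr²d₀²/4) = R/r⁴.
R' = 2.83 × 12.2 = 34.5 Ω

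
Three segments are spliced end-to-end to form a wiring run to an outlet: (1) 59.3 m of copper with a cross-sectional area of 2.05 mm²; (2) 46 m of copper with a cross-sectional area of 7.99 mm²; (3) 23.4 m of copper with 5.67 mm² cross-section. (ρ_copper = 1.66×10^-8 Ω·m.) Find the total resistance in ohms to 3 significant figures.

0.644 Ω

Seg 1: A = 2.05 mm² = 2.050e-06 m²
R_1 = (1.66×10^-8)(59.3)/(2.050e-06) = 0.4802 Ω
Seg 2: A = 7.99 mm² = 7.990e-06 m²
R_2 = (1.66×10^-8)(46)/(7.990e-06) = 0.09557 Ω
Seg 3: A = 5.67 mm² = 5.670e-06 m²
R_3 = (1.66×10^-8)(23.4)/(5.670e-06) = 0.06851 Ω
R_total = R_1 + R_2 + R_3 = 0.644 Ω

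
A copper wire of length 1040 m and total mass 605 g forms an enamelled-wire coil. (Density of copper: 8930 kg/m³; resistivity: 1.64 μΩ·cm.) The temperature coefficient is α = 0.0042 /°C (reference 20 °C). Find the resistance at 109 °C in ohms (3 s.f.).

ρ = 1.64 μΩ·cm = 1.64×10^-8 Ω·m
A = m/(density·L) = 0.605/(8930×1040) = 6.5143e-08 m²
R = ρL/A = (1.64×10^-8)(1040)/(6.5143e-08) = 261.8 Ω
R(109 °C) = 261.8 × (1 + 0.0042×89) = 360 Ω

360 Ω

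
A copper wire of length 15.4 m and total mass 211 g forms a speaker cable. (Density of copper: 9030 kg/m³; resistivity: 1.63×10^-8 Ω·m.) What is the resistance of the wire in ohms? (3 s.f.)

0.165 Ω

A = m/(density·L) = 0.211/(9030×15.4) = 1.5173e-06 m²
R = ρL/A = (1.63×10^-8)(15.4)/(1.5173e-06) = 0.165 Ω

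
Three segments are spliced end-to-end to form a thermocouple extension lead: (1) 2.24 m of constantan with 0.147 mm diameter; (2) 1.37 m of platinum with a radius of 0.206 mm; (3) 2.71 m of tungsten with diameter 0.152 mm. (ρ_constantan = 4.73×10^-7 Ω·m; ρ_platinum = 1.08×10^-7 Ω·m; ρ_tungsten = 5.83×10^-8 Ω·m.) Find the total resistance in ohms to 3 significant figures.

Seg 1: A = π(d/2)² = π(7.3500e-05 m)² = 1.697e-08 m²
R_1 = (4.73×10^-7)(2.24)/(1.697e-08) = 62.43 Ω
Seg 2: A = πr² = π(2.0600e-04 m)² = 1.333e-07 m²
R_2 = (1.08×10^-7)(1.37)/(1.333e-07) = 1.11 Ω
Seg 3: A = π(d/2)² = π(7.6000e-05 m)² = 1.815e-08 m²
R_3 = (5.83×10^-8)(2.71)/(1.815e-08) = 8.707 Ω
R_total = R_1 + R_2 + R_3 = 72.2 Ω

72.2 Ω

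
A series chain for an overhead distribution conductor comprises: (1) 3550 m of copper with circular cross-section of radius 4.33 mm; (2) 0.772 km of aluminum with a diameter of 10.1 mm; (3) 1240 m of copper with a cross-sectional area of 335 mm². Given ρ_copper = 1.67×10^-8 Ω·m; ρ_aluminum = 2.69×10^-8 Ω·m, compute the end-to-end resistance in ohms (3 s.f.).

Seg 1: A = πr² = π(4.3300e-03 m)² = 5.890e-05 m²
R_1 = (1.67×10^-8)(3550)/(5.890e-05) = 1.007 Ω
Seg 2: A = π(d/2)² = π(5.0500e-03 m)² = 8.012e-05 m²
R_2 = (2.69×10^-8)(772)/(8.012e-05) = 0.2592 Ω
Seg 3: A = 335 mm² = 3.350e-04 m²
R_3 = (1.67×10^-8)(1240)/(3.350e-04) = 0.06181 Ω
R_total = R_1 + R_2 + R_3 = 1.33 Ω

1.33 Ω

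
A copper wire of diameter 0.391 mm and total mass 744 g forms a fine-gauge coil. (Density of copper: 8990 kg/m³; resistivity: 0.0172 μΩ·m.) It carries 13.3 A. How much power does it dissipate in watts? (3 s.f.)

17500 W

ρ = 0.0172 μΩ·m = 1.72×10^-8 Ω·m
A = π(d/2)² = π(1.9550e-04 m)² = 1.2007e-07 m²
L = m/(density·A) = 0.744/(8990×1.2007e-07) = 689.2 m
R = ρL/A = (1.72×10^-8)(689.2)/(1.2007e-07) = 98.73 Ω
P = I²R = (13.3)² × 98.73 = 17500 W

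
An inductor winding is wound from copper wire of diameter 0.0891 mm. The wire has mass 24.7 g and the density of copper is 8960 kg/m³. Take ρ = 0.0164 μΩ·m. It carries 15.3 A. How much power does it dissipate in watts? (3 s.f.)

2.72×10^5 W

ρ = 0.0164 μΩ·m = 1.64×10^-8 Ω·m
A = π(d/2)² = π(4.4550e-05 m)² = 6.2351e-09 m²
L = m/(density·A) = 0.0247/(8960×6.2351e-09) = 442.1 m
R = ρL/A = (1.64×10^-8)(442.1)/(6.2351e-09) = 1163 Ω
P = I²R = (15.3)² × 1163 = 2.72×10^5 W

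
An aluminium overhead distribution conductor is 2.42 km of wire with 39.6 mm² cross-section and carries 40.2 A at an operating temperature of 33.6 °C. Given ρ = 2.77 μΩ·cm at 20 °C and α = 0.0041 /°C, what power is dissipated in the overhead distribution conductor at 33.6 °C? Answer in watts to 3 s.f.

2890 W

ρ = 2.77 μΩ·cm = 2.77×10^-8 Ω·m
A = 39.6 mm² = 3.960e-05 m²
R₍20₎ = ρL/A = (2.77×10^-8)(2420)/(3.960e-05) = 1.693 Ω
R₍33.6₎ = R₍20₎(1 + αΔT) = 1.693 × (1 + 0.0041×13.6) = 1.787 Ω
P = I²R = (40.2)² × 1.787 = 2890 W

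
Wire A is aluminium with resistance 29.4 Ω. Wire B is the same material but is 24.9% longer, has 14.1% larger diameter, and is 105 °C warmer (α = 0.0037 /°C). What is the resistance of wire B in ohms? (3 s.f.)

39.2 Ω

R ∝ ρL/d² with ρ ∝ (1+αΔT), so R_B/R_A = (1 + 24.9/100) × (1 + 14.1/100)⁻² × (1 + 0.0037×105)
= 1.249 × 0.7681 × 1.389 = 1.332
R_B = 1.332 × 29.4 = 39.2 Ω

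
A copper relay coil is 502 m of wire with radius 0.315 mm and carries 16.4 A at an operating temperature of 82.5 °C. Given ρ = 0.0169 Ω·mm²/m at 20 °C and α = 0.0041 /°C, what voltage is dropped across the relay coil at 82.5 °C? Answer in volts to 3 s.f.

561 V

ρ = 0.0169 Ω·mm²/m = 1.69×10^-8 Ω·m
A = πr² = π(3.1500e-04 m)² = 3.117e-07 m²
R₍20₎ = ρL/A = (1.69×10^-8)(502)/(3.117e-07) = 27.22 Ω
R₍82.5₎ = R₍20₎(1 + αΔT) = 27.22 × (1 + 0.0041×62.5) = 34.19 Ω
V = IR = 16.4 × 34.19 = 561 V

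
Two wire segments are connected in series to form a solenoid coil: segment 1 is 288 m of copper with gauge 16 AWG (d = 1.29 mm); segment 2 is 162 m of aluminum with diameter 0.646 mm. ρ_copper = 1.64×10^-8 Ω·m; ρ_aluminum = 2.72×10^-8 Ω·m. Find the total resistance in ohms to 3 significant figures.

17.1 Ω

Segment 1: A = π(1.29/2 mm)² = π(6.4500e-04 m)² = 1.307e-06 m²
R₁ = ρL/A = (1.64×10^-8)(288)/(1.307e-06) = 3.614 Ω
Segment 2: A = π(d/2)² = π(3.2300e-04 m)² = 3.278e-07 m²
R₂ = (2.72×10^-8)(162)/(3.278e-07) = 13.44 Ω
R = R₁ + R₂ = 17.1 Ω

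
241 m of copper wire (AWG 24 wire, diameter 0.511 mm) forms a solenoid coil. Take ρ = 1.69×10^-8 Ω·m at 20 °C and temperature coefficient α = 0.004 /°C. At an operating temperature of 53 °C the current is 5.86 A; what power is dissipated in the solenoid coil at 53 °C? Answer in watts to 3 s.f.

772 W

A = π(0.511/2 mm)² = π(2.5550e-04 m)² = 2.051e-07 m²
R₍20₎ = ρL/A = (1.69×10^-8)(241)/(2.051e-07) = 19.86 Ω
R₍53₎ = R₍20₎(1 + αΔT) = 19.86 × (1 + 0.004×33) = 22.48 Ω
P = I²R = (5.86)² × 22.48 = 772 W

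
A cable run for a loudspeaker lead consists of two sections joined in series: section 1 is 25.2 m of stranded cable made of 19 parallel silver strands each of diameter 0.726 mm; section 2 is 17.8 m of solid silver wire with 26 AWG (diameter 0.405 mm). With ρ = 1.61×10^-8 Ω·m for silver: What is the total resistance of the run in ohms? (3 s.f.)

2.28 Ω

Section 1: A_strand = π(3.6300e-04)² = 4.140e-07 m²; R₁ = ρL/(N·A_s) = (1.61×10^-8)(25.2)/(19×4.140e-07) = 0.05158 Ω
Section 2: A = π(0.405/2 mm)² = π(2.0250e-04 m)² = 1.288e-07 m²
R₂ = (1.61×10^-8)(17.8)/(1.288e-07) = 2.225 Ω
R = R₁ + R₂ = 2.28 Ω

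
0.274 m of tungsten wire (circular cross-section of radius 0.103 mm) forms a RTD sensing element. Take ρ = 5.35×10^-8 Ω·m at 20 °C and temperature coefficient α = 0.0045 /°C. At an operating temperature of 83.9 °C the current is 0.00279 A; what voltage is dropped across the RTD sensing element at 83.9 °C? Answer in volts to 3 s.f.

0.00158 V

A = πr² = π(1.0300e-04 m)² = 3.333e-08 m²
R₍20₎ = ρL/A = (5.35×10^-8)(0.274)/(3.333e-08) = 0.4398 Ω
R₍83.9₎ = R₍20₎(1 + αΔT) = 0.4398 × (1 + 0.0045×63.9) = 0.5663 Ω
V = IR = 0.00279 × 0.5663 = 0.00158 V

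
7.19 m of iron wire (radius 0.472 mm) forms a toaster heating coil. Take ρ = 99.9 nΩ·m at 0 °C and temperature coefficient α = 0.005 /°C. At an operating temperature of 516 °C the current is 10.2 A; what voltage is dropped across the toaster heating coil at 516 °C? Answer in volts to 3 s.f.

ρ = 99.9 nΩ·m = 9.99×10^-8 Ω·m
A = πr² = π(4.7200e-04 m)² = 6.999e-07 m²
R₍0₎ = ρL/A = (9.99×10^-8)(7.19)/(6.999e-07) = 1.026 Ω
R₍516₎ = R₍0₎(1 + αΔT) = 1.026 × (1 + 0.005×516) = 3.674 Ω
V = IR = 10.2 × 3.674 = 37.5 V

37.5 V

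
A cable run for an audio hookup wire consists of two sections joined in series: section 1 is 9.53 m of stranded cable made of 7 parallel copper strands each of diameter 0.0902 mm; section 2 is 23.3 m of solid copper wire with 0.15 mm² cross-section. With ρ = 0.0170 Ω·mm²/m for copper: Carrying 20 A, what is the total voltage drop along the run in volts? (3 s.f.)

125 V

ρ = 0.0170 Ω·mm²/m = 1.70×10^-8 Ω·m
Section 1: A_strand = π(4.5100e-05)² = 6.390e-09 m²; R₁ = ρL/(N·A_s) = (1.70×10^-8)(9.53)/(7×6.390e-09) = 3.622 Ω
Section 2: A = 0.15 mm² = 1.500e-07 m²
R₂ = (1.70×10^-8)(23.3)/(1.500e-07) = 2.641 Ω
R = R₁ + R₂ = 6.263 Ω
V = IR = 20 × 6.263 = 125 V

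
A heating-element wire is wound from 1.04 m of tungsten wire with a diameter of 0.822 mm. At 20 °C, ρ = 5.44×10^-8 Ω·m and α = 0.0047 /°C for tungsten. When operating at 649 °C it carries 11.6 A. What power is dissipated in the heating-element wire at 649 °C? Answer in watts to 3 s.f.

A = π(d/2)² = π(4.1100e-04 m)² = 5.307e-07 m²
R₍20₎ = ρL/A = (5.44×10^-8)(1.04)/(5.307e-07) = 0.1066 Ω
R₍649₎ = R₍20₎(1 + αΔT) = 0.1066 × (1 + 0.0047×629) = 0.4218 Ω
P = I²R = (11.6)² × 0.4218 = 56.8 W

56.8 W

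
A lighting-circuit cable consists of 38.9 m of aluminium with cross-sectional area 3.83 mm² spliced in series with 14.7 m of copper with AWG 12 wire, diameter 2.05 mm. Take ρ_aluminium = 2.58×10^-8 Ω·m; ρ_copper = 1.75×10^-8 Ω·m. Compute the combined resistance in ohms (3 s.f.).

0.340 Ω

Segment 1: A = 3.83 mm² = 3.830e-06 m²
R₁ = ρL/A = (2.58×10^-8)(38.9)/(3.830e-06) = 0.262 Ω
Segment 2: A = π(2.05/2 mm)² = π(1.0250e-03 m)² = 3.301e-06 m²
R₂ = (1.75×10^-8)(14.7)/(3.301e-06) = 0.07794 Ω
R = R₁ + R₂ = 0.340 Ω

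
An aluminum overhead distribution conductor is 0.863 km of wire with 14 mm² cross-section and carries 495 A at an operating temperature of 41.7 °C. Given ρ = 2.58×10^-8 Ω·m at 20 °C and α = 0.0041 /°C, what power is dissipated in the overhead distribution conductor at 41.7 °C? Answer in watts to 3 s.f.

A = 14 mm² = 1.400e-05 m²
R₍20₎ = ρL/A = (2.58×10^-8)(863)/(1.400e-05) = 1.59 Ω
R₍41.7₎ = R₍20₎(1 + αΔT) = 1.59 × (1 + 0.0041×21.7) = 1.732 Ω
P = I²R = (495)² × 1.732 = 4.24×10^5 W

4.24×10^5 W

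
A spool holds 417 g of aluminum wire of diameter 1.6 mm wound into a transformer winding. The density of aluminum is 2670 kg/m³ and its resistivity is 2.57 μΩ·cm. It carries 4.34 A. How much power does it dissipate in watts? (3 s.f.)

18.7 W

ρ = 2.57 μΩ·cm = 2.57×10^-8 Ω·m
A = π(d/2)² = π(8.0000e-04 m)² = 2.0106e-06 m²
L = m/(density·A) = 0.417/(2670×2.0106e-06) = 77.68 m
R = ρL/A = (2.57×10^-8)(77.68)/(2.0106e-06) = 0.9929 Ω
P = I²R = (4.34)² × 0.9929 = 18.7 W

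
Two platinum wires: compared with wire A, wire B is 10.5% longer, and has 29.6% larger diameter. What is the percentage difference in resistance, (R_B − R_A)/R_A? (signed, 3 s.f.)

-34.2%

R ∝ L/d², so R_B/R_A = (1 + 10.5/100) × (1 + 29.6/100)⁻²
= 1.105 × 0.5954 = 0.6579
(R_B − R_A)/R_A = 0.6579 − 1 = -34.2%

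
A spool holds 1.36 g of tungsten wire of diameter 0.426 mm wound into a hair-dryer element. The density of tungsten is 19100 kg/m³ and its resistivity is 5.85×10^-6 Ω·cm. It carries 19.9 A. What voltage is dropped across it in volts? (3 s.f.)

ρ = 5.85×10^-6 Ω·cm = 5.85×10^-8 Ω·m
A = π(d/2)² = π(2.1300e-04 m)² = 1.4253e-07 m²
L = m/(density·A) = 0.00136/(19100×1.4253e-07) = 0.4996 m
R = ρL/A = (5.85×10^-8)(0.4996)/(1.4253e-07) = 0.205 Ω
V = IR = 19.9 × 0.205 = 4.08 V

4.08 V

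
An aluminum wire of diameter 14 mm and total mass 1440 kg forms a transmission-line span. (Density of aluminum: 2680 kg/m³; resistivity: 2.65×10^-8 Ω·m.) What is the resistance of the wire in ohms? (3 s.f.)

A = π(d/2)² = π(7.0000e-03 m)² = 1.5394e-04 m²
L = m/(density·A) = 1440/(2680×1.5394e-04) = 3490 m
R = ρL/A = (2.65×10^-8)(3490)/(1.5394e-04) = 0.601 Ω

0.601 Ω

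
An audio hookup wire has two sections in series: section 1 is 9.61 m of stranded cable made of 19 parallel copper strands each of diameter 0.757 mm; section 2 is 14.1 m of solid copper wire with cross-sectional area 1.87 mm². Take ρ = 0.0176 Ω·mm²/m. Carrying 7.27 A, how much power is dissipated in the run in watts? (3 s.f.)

ρ = 0.0176 Ω·mm²/m = 1.76×10^-8 Ω·m
Section 1: A_strand = π(3.7850e-04)² = 4.501e-07 m²; R₁ = ρL/(N·A_s) = (1.76×10^-8)(9.61)/(19×4.501e-07) = 0.01978 Ω
Section 2: A = 1.87 mm² = 1.870e-06 m²
R₂ = (1.76×10^-8)(14.1)/(1.870e-06) = 0.1327 Ω
R = R₁ + R₂ = 0.1525 Ω
P = I²R = (7.27)² × 0.1525 = 8.06 W

8.06 W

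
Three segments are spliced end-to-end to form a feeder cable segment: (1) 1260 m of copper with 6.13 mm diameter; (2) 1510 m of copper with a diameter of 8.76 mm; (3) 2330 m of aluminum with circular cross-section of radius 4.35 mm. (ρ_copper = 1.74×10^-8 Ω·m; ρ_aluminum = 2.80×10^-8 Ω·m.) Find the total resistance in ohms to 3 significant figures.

Seg 1: A = π(d/2)² = π(3.0650e-03 m)² = 2.951e-05 m²
R_1 = (1.74×10^-8)(1260)/(2.951e-05) = 0.7429 Ω
Seg 2: A = π(d/2)² = π(4.3800e-03 m)² = 6.027e-05 m²
R_2 = (1.74×10^-8)(1510)/(6.027e-05) = 0.4359 Ω
Seg 3: A = πr² = π(4.3500e-03 m)² = 5.945e-05 m²
R_3 = (2.80×10^-8)(2330)/(5.945e-05) = 1.097 Ω
R_total = R_1 + R_2 + R_3 = 2.28 Ω

2.28 Ω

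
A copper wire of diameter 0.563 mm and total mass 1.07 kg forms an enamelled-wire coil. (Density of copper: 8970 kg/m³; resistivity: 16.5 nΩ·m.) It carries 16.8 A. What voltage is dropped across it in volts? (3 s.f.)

534 V

ρ = 16.5 nΩ·m = 1.65×10^-8 Ω·m
A = π(d/2)² = π(2.8150e-04 m)² = 2.4895e-07 m²
L = m/(density·A) = 1.07/(8970×2.4895e-07) = 479.2 m
R = ρL/A = (1.65×10^-8)(479.2)/(2.4895e-07) = 31.76 Ω
V = IR = 16.8 × 31.76 = 534 V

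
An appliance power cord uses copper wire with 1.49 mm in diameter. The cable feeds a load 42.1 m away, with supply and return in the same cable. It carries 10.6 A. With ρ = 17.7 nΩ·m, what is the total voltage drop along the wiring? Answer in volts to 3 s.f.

9.06 V

ρ = 17.7 nΩ·m = 1.77×10^-8 Ω·m
A = π(d/2)² = π(7.4500e-04 m)² = 1.744e-06 m²
Total conductor length (both ways) L = 2 × 42.1 = 84.2 m
R = ρL/A = (1.77×10^-8)(84.2)/(1.744e-06) = 0.8547 Ω
V = IR = 10.6 × 0.8547 = 9.06 V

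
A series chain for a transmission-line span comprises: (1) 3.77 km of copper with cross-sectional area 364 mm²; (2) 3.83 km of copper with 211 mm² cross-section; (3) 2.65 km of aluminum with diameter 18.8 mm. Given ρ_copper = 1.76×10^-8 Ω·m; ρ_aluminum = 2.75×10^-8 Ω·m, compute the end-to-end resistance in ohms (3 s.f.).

0.764 Ω

Seg 1: A = 364 mm² = 3.640e-04 m²
R_1 = (1.76×10^-8)(3770)/(3.640e-04) = 0.1823 Ω
Seg 2: A = 211 mm² = 2.110e-04 m²
R_2 = (1.76×10^-8)(3830)/(2.110e-04) = 0.3195 Ω
Seg 3: A = π(d/2)² = π(9.4000e-03 m)² = 2.776e-04 m²
R_3 = (2.75×10^-8)(2650)/(2.776e-04) = 0.2625 Ω
R_total = R_1 + R_2 + R_3 = 0.764 Ω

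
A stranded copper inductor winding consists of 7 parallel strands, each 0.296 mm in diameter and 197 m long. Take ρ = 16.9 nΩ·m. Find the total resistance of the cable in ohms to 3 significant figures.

6.91 Ω

ρ = 16.9 nΩ·m = 1.69×10^-8 Ω·m
A_strand = π(1.4800e-04 m)² = 6.881e-08 m²
R_strand = ρL/A = (1.69×10^-8)(197)/(6.881e-08) = 48.38 Ω
R_total = R_strand/N = 48.38/7 = 6.91 Ω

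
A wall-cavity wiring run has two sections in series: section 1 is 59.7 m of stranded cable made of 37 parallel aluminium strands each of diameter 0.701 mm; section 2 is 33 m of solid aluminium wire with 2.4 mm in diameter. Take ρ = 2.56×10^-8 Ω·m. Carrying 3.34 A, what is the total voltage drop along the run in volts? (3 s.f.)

0.981 V

Section 1: A_strand = π(3.5050e-04)² = 3.859e-07 m²; R₁ = ρL/(N·A_s) = (2.56×10^-8)(59.7)/(37×3.859e-07) = 0.107 Ω
Section 2: A = π(d/2)² = π(1.2000e-03 m)² = 4.524e-06 m²
R₂ = (2.56×10^-8)(33)/(4.524e-06) = 0.1867 Ω
R = R₁ + R₂ = 0.2938 Ω
V = IR = 3.34 × 0.2938 = 0.981 V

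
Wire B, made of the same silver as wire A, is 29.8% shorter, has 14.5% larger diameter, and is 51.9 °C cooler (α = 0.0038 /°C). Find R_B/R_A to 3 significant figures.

0.430

R ∝ ρL/d² with ρ ∝ (1+αΔT), so R_B/R_A = (1 − 29.8/100) × (1 + 14.5/100)⁻² × (1 − 0.0038×51.9)
= 0.702 × 0.7628 × 0.8028 = 0.430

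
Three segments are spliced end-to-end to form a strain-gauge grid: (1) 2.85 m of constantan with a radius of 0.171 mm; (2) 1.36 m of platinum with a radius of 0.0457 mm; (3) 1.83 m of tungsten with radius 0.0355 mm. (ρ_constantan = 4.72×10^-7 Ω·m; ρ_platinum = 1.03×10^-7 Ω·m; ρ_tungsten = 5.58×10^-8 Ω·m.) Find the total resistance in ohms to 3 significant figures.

Seg 1: A = πr² = π(1.7100e-04 m)² = 9.186e-08 m²
R_1 = (4.72×10^-7)(2.85)/(9.186e-08) = 14.64 Ω
Seg 2: A = πr² = π(4.5700e-05 m)² = 6.561e-09 m²
R_2 = (1.03×10^-7)(1.36)/(6.561e-09) = 21.35 Ω
Seg 3: A = πr² = π(3.5500e-05 m)² = 3.959e-09 m²
R_3 = (5.58×10^-8)(1.83)/(3.959e-09) = 25.79 Ω
R_total = R_1 + R_2 + R_3 = 61.8 Ω

61.8 Ω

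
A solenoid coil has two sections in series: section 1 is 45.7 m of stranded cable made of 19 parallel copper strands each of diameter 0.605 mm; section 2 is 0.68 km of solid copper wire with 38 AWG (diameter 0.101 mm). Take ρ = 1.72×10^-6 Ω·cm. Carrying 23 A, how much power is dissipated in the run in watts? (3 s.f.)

ρ = 1.72×10^-6 Ω·cm = 1.72×10^-8 Ω·m
Section 1: A_strand = π(3.0250e-04)² = 2.875e-07 m²; R₁ = ρL/(N·A_s) = (1.72×10^-8)(45.7)/(19×2.875e-07) = 0.1439 Ω
Section 2: A = π(0.101/2 mm)² = π(5.0500e-05 m)² = 8.012e-09 m²
R₂ = (1.72×10^-8)(680)/(8.012e-09) = 1460 Ω
R = R₁ + R₂ = 1460 Ω
P = I²R = (23)² × 1460 = 7.72×10^5 W

7.72×10^5 W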